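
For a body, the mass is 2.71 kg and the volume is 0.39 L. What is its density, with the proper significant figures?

density = 2.71 kg ÷ 0.39 L = 6.94871794872… kg/L.
2.71 has 3 significant figures; 0.39 has 2.
Division/multiplication keeps the fewest: 2 significant figures.
Rounded: 6.9 kg/L.

6.9 kg/L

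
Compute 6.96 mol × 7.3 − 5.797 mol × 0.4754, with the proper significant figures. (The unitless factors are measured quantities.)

48 mol

6.96 × 7.3 = 50.808 → 51 mol (2 s.f., last digit at the 10^0 place).
5.797 × 0.4754 = 2.7558938 → 2.756 mol (4 s.f., last digit at the 10^-3 place).
Difference: 48.0521062 mol; keep the coarser place, 10^0.
Result: 48 mol.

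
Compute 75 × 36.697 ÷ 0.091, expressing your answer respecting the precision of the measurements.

75 × 36.697 ÷ 0.091 = 30244.7802198…
Multiplication/division keeps the fewest significant figures: 75 → 2 s.f., 36.697 → 5 s.f., 0.091 → 2 s.f.; limit is 2.
Rounded to 2 significant figures: 3.0 × 10^4.

3.0 × 10^4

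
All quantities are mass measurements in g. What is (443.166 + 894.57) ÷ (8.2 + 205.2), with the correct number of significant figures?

443.166 + 894.57 = 1337.736, limited to 2 d.p. → 6 s.f.; 8.2 + 205.2 = 213.4, limited to 1 d.p. → 4 s.f.
Carrying full precision, 1337.736 ÷ 213.4 = 6.26867853796…; keep min(6, 4) = 4 s.f.
Rounded to 4 significant figures: 6.269.

6.269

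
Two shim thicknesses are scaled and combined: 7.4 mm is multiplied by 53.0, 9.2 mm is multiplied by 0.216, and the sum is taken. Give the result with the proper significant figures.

7.4 × 53.0 = 392.2 → 3.9 × 10² mm (2 s.f., last digit at the 10^1 place).
9.2 × 0.216 = 1.9872 → 2.0 mm (2 s.f., last digit at the 10^-1 place).
Sum: 394.1872 mm; keep the coarser place, 10^1.
Result: 3.9 × 10² mm.

3.9 × 10² mm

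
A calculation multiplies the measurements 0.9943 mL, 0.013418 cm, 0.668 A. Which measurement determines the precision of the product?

0.668 A

0.9943 mL → 4 s.f.; 0.013418 cm → 5 s.f.; 0.668 A → 3 s.f.
The fewest is 3 significant figures, from 0.668 A.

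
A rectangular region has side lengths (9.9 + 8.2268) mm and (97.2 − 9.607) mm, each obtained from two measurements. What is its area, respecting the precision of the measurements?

1.59 × 10³ mm²

9.9 + 8.2268 = 18.1268, limited to 1 d.p. → 3 s.f.; 97.2 − 9.607 = 87.593, limited to 1 d.p. → 3 s.f.
Carrying full precision, 18.1268 × 87.593 = 1587.7807924; keep min(3, 3) = 3 s.f.
Rounded to 3 significant figures: 1.59 × 10³ mm².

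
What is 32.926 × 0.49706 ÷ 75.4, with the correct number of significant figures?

0.217

32.926 × 0.49706 ÷ 75.4 = 0.217058323077…
Multiplication/division keeps the fewest significant figures: 32.926 → 5 s.f., 0.49706 → 5 s.f., 75.4 → 3 s.f.; limit is 3.
Rounded to 3 significant figures: 0.217.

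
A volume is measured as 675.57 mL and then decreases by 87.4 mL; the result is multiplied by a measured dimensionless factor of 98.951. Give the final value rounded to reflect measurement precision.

5.820 × 10^4 mL

675.57 mL − 87.4 mL = 588.17 mL; the difference is limited to 1 decimal place (4 s.f.).
Carrying full precision, 588.17 × 98.951 = 58200.00967 mL; 98.951 has 5 s.f., so the result keeps min(4, 5) = 4 s.f.
Rounded to 4 significant figures: 5.820 × 10^4 mL.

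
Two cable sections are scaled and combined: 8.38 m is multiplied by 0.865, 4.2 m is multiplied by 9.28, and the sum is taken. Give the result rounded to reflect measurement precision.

8.38 × 0.865 = 7.2487 → 7.25 m (3 s.f., last digit at the 10^-2 place).
4.2 × 9.28 = 38.976 → 39 m (2 s.f., last digit at the 10^0 place).
Sum: 46.2247 m; keep the coarser place, 10^0.
Result: 46 m.

46 m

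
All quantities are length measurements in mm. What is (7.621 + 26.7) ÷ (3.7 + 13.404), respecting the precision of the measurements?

2.01

7.621 + 26.7 = 34.321, limited to 1 d.p. → 3 s.f.; 3.7 + 13.404 = 17.104, limited to 1 d.p. → 3 s.f.
Carrying full precision, 34.321 ÷ 17.104 = 2.00660664172…; keep min(3, 3) = 3 s.f.
Rounded to 3 significant figures: 2.01.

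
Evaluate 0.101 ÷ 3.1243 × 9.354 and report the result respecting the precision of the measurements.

0.101 ÷ 3.1243 × 9.354 = 0.302389015139…
Multiplication/division keeps the fewest significant figures: 0.101 → 3 s.f., 3.1243 → 5 s.f., 9.354 → 4 s.f.; limit is 3.
Rounded to 3 significant figures: 0.302.

0.302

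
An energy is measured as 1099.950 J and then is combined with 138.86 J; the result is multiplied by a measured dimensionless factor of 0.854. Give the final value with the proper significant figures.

1.06 × 10^3 J

1099.950 J + 138.86 J = 1238.810 J; the sum is limited to 2 decimal places (6 s.f.).
Carrying full precision, 1238.810 × 0.854 = 1057.94374 J; 0.854 has 3 s.f., so the result keeps min(6, 3) = 3 s.f.
Rounded to 3 significant figures: 1.06 × 10^3 J.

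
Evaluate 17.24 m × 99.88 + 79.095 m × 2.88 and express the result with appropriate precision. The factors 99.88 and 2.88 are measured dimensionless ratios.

1.950 × 10^3 m

17.24 × 99.88 = 1721.9312 → 1722 m (4 s.f., last digit at the 10^0 place).
79.095 × 2.88 = 227.7936 → 228 m (3 s.f., last digit at the 10^0 place).
Sum: 1949.7248 m; keep the coarser place, 10^0.
Result: 1.950 × 10^3 m.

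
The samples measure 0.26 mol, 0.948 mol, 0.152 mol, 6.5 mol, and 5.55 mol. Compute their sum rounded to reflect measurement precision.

0.26 mol + 0.948 mol + 0.152 mol + 6.5 mol + 5.55 mol = 13.410 mol.
Addition/subtraction keeps the fewest decimal places: 0.26 → 2 decimal places, 0.948 → 3 decimal places, 0.152 → 3 decimal places, 6.5 → 1 decimal place, 5.55 → 2 decimal places; limit is 1.
Rounded to 1 decimal place: 13.4 mol.

13.4 mol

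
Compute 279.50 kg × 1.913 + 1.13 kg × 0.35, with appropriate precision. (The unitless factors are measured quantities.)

279.50 × 1.913 = 534.6835 → 534.7 kg (4 s.f., last digit at the 10^-1 place).
1.13 × 0.35 = 0.3955 → 0.40 kg (2 s.f., last digit at the 10^-2 place).
Sum: 535.079 kg; keep the coarser place, 10^-1.
Result: 535.1 kg.

535.1 kg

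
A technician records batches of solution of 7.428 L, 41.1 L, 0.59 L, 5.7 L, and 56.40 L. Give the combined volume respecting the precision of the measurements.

7.428 L + 41.1 L + 0.59 L + 5.7 L + 56.40 L = 111.218 L.
Addition/subtraction keeps the fewest decimal places: 7.428 → 3 decimal places, 41.1 → 1 decimal place, 0.59 → 2 decimal places, 5.7 → 1 decimal place, 56.40 → 2 decimal places; limit is 1.
Rounded to 1 decimal place: 111.2 L.

111.2 L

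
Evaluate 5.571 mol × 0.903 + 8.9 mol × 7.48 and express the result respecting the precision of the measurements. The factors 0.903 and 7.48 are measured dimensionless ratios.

72 mol

5.571 × 0.903 = 5.030613 → 5.03 mol (3 s.f., last digit at the 10^-2 place).
8.9 × 7.48 = 66.572 → 67 mol (2 s.f., last digit at the 10^0 place).
Sum: 71.602613 mol; keep the coarser place, 10^0.
Result: 72 mol.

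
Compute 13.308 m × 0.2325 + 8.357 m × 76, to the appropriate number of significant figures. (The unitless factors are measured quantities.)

6.4 × 10^2 m

13.308 × 0.2325 = 3.09411 → 3.094 m (4 s.f., last digit at the 10^-3 place).
8.357 × 76 = 635.132 → 6.4 × 10^2 m (2 s.f., last digit at the 10^1 place).
Sum: 638.22611 m; keep the coarser place, 10^1.
Result: 6.4 × 10^2 m.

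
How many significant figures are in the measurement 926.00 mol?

5

926.00: trailing zeros after a decimal point are significant.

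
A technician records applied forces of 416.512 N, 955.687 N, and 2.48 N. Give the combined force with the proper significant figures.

416.512 N + 955.687 N + 2.48 N = 1374.679 N.
Addition/subtraction keeps the fewest decimal places: 416.512 → 3 decimal places, 955.687 → 3 decimal places, 2.48 → 2 decimal places; limit is 2.
Rounded to 2 decimal places: 1374.68 N.

1374.68 N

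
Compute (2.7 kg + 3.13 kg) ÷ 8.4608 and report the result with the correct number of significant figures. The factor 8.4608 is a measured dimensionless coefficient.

2.7 kg + 3.13 kg = 5.83 kg; the sum is limited to 1 decimal place (2 s.f.).
Carrying full precision, 5.83 ÷ 8.4608 = 0.689060136157… kg; 8.4608 has 5 s.f., so the result keeps min(2, 5) = 2 s.f.
Rounded to 2 significant figures: 0.69 kg.

0.69 kg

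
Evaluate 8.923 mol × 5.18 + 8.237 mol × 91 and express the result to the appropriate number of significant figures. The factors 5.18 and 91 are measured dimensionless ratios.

8.923 × 5.18 = 46.22114 → 46.2 mol (3 s.f., last digit at the 10^-1 place).
8.237 × 91 = 749.567 → 7.5 × 10^2 mol (2 s.f., last digit at the 10^1 place).
Sum: 795.78814 mol; keep the coarser place, 10^1.
Result: 8.0 × 10^2 mol.

8.0 × 10^2 mol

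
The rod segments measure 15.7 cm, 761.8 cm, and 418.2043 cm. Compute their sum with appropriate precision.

1195.7 cm

15.7 cm + 761.8 cm + 418.2043 cm = 1195.7043 cm.
Addition/subtraction keeps the fewest decimal places: 15.7 → 1 decimal place, 761.8 → 1 decimal place, 418.2043 → 4 decimal places; limit is 1.
Rounded to 1 decimal place: 1195.7 cm.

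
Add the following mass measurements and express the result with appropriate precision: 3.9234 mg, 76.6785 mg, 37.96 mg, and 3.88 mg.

122.44 mg

3.9234 mg + 76.6785 mg + 37.96 mg + 3.88 mg = 122.4419 mg.
Addition/subtraction keeps the fewest decimal places: 3.9234 → 4 decimal places, 76.6785 → 4 decimal places, 37.96 → 2 decimal places, 3.88 → 2 decimal places; limit is 2.
Rounded to 2 decimal places: 122.44 mg.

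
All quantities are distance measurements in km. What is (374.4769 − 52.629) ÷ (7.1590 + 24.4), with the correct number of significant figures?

374.4769 − 52.629 = 321.8479, limited to 3 d.p. → 6 s.f.; 7.1590 + 24.4 = 31.5590, limited to 1 d.p. → 3 s.f.
Carrying full precision, 321.8479 ÷ 31.5590 = 10.1982920878…; keep min(6, 3) = 3 s.f.
Rounded to 3 significant figures: 10.2.

10.2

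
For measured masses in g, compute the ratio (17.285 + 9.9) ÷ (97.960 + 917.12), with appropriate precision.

17.285 + 9.9 = 27.185, limited to 1 d.p. → 3 s.f.; 97.960 + 917.12 = 1015.080, limited to 2 d.p. → 6 s.f.
Carrying full precision, 27.185 ÷ 1015.080 = 0.0267811404027…; keep min(3, 6) = 3 s.f.
Rounded to 3 significant figures: 0.0268.

0.0268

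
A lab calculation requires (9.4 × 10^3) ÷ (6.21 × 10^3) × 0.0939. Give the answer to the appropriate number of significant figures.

0.14

(9.4 × 10^3) ÷ (6.21 × 10^3) × 0.0939 = 0.1421352657…
Multiplication/division keeps the fewest significant figures: 9.4 × 10^3 → 2 s.f., 6.21 × 10^3 → 3 s.f., 0.0939 → 3 s.f.; limit is 2.
Rounded to 2 significant figures: 0.14.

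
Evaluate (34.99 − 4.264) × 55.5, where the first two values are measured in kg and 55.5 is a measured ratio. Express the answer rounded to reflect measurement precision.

34.99 kg − 4.264 kg = 30.726 kg; the difference is limited to 2 decimal places (4 s.f.).
Carrying full precision, 30.726 × 55.5 = 1705.293 kg; 55.5 has 3 s.f., so the result keeps min(4, 3) = 3 s.f.
Rounded to 3 significant figures: 1.71 × 10³ kg.

1.71 × 10³ kg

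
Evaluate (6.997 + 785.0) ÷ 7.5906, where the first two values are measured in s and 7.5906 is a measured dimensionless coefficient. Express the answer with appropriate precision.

6.997 s + 785.0 s = 791.997 s; the sum is limited to 1 decimal place (4 s.f.).
Carrying full precision, 791.997 ÷ 7.5906 = 104.339182673… s; 7.5906 has 5 s.f., so the result keeps min(4, 5) = 4 s.f.
Rounded to 4 significant figures: 1.043 × 10² s.

1.043 × 10² s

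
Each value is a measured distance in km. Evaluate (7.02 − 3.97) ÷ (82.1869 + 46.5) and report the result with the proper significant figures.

0.0237

7.02 − 3.97 = 3.05, limited to 2 d.p. → 3 s.f.; 82.1869 + 46.5 = 128.6869, limited to 1 d.p. → 4 s.f.
Carrying full precision, 3.05 ÷ 128.6869 = 0.0237009361481…; keep min(3, 4) = 3 s.f.
Rounded to 3 significant figures: 0.0237.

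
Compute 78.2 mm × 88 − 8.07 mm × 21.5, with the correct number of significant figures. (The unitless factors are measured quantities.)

6.7 × 10³ mm

78.2 × 88 = 6881.6 → 6.9 × 10³ mm (2 s.f., last digit at the 10^2 place).
8.07 × 21.5 = 173.505 → 174 mm (3 s.f., last digit at the 10^0 place).
Difference: 6708.095 mm; keep the coarser place, 10^2.
Result: 6.7 × 10³ mm.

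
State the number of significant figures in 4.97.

3

4.97: every digit is nonzero and significant.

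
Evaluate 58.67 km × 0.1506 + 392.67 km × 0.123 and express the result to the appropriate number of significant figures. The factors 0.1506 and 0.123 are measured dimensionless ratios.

57.1 km

58.67 × 0.1506 = 8.835702 → 8.836 km (4 s.f., last digit at the 10^-3 place).
392.67 × 0.123 = 48.29841 → 48.3 km (3 s.f., last digit at the 10^-1 place).
Sum: 57.134112 km; keep the coarser place, 10^-1.
Result: 57.1 km.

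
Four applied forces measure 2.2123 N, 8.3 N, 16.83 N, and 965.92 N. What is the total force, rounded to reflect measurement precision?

2.2123 N + 8.3 N + 16.83 N + 965.92 N = 993.2623 N.
Addition/subtraction keeps the fewest decimal places: 2.2123 → 4 decimal places, 8.3 → 1 decimal place, 16.83 → 2 decimal places, 965.92 → 2 decimal places; limit is 1.
Rounded to 1 decimal place: 993.3 N.

993.3 N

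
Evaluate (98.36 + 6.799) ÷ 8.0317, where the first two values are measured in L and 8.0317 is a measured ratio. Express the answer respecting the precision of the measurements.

98.36 L + 6.799 L = 105.159 L; the sum is limited to 2 decimal places (5 s.f.).
Carrying full precision, 105.159 ÷ 8.0317 = 13.0929940112… L; 8.0317 has 5 s.f., so the result keeps min(5, 5) = 5 s.f.
Rounded to 5 significant figures: 13.093 L.

13.093 L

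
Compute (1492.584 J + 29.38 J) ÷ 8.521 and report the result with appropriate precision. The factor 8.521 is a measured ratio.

178.6 J

1492.584 J + 29.38 J = 1521.964 J; the sum is limited to 2 decimal places (6 s.f.).
Carrying full precision, 1521.964 ÷ 8.521 = 178.613308297… J; 8.521 has 4 s.f., so the result keeps min(6, 4) = 4 s.f.
Rounded to 4 significant figures: 178.6 J.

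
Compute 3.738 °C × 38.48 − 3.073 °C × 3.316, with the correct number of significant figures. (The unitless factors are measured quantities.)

3.738 × 38.48 = 143.83824 → 143.8 °C (4 s.f., last digit at the 10^-1 place).
3.073 × 3.316 = 10.190068 → 10.19 °C (4 s.f., last digit at the 10^-2 place).
Difference: 133.648172 °C; keep the coarser place, 10^-1.
Result: 133.6 °C.

133.6 °C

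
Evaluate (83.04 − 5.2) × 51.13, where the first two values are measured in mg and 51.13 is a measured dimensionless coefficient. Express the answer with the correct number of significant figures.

83.04 mg − 5.2 mg = 77.84 mg; the difference is limited to 1 decimal place (3 s.f.).
Carrying full precision, 77.84 × 51.13 = 3979.9592 mg; 51.13 has 4 s.f., so the result keeps min(3, 4) = 3 s.f.
Rounded to 3 significant figures: 3.98 × 10^3 mg.

3.98 × 10^3 mg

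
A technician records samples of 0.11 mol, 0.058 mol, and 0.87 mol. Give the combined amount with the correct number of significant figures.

0.11 mol + 0.058 mol + 0.87 mol = 1.038 mol.
Addition/subtraction keeps the fewest decimal places: 0.11 → 2 decimal places, 0.058 → 3 decimal places, 0.87 → 2 decimal places; limit is 2.
Rounded to 2 decimal places: 1.04 mol.

1.04 mol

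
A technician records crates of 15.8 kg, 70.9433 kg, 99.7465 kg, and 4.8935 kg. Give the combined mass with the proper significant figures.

15.8 kg + 70.9433 kg + 99.7465 kg + 4.8935 kg = 191.3833 kg.
Addition/subtraction keeps the fewest decimal places: 15.8 → 1 decimal place, 70.9433 → 4 decimal places, 99.7465 → 4 decimal places, 4.8935 → 4 decimal places; limit is 1.
Rounded to 1 decimal place: 191.4 kg.

191.4 kg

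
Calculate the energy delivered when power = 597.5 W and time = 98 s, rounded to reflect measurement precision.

5.9 × 10⁴ J

energy delivered = 597.5 W × 98 s = 58555 J.
597.5 has 4 significant figures; 98 has 2.
Division/multiplication keeps the fewest: 2 significant figures.
Rounded: 5.9 × 10⁴ J.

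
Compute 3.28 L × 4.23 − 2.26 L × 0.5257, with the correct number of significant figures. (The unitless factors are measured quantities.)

3.28 × 4.23 = 13.8744 → 13.9 L (3 s.f., last digit at the 10^-1 place).
2.26 × 0.5257 = 1.188082 → 1.19 L (3 s.f., last digit at the 10^-2 place).
Difference: 12.686318 L; keep the coarser place, 10^-1.
Result: 12.7 L.

12.7 L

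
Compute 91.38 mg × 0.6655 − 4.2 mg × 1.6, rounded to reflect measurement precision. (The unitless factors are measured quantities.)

54.1 mg

91.38 × 0.6655 = 60.81339 → 60.81 mg (4 s.f., last digit at the 10^-2 place).
4.2 × 1.6 = 6.72 → 6.7 mg (2 s.f., last digit at the 10^-1 place).
Difference: 54.09339 mg; keep the coarser place, 10^-1.
Result: 54.1 mg.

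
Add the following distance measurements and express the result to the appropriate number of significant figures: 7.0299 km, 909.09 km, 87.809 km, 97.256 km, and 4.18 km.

7.0299 km + 909.09 km + 87.809 km + 97.256 km + 4.18 km = 1105.3649 km.
Addition/subtraction keeps the fewest decimal places: 7.0299 → 4 decimal places, 909.09 → 2 decimal places, 87.809 → 3 decimal places, 97.256 → 3 decimal places, 4.18 → 2 decimal places; limit is 2.
Rounded to 2 decimal places: 1105.36 km.

1105.36 km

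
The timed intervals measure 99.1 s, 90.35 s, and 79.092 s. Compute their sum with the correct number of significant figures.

268.5 s

99.1 s + 90.35 s + 79.092 s = 268.542 s.
Addition/subtraction keeps the fewest decimal places: 99.1 → 1 decimal place, 90.35 → 2 decimal places, 79.092 → 3 decimal places; limit is 1.
Rounded to 1 decimal place: 268.5 s.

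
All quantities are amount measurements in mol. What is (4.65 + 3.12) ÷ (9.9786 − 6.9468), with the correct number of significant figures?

2.56

4.65 + 3.12 = 7.77, limited to 2 d.p. → 3 s.f.; 9.9786 − 6.9468 = 3.0318, limited to 4 d.p. → 5 s.f.
Carrying full precision, 7.77 ÷ 3.0318 = 2.56283396002…; keep min(3, 5) = 3 s.f.
Rounded to 3 significant figures: 2.56.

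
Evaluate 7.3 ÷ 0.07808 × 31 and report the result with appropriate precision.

7.3 ÷ 0.07808 × 31 = 2898.30942623…
Multiplication/division keeps the fewest significant figures: 7.3 → 2 s.f., 0.07808 → 4 s.f., 31 → 2 s.f.; limit is 2.
Rounded to 2 significant figures: 2.9 × 10^3.

2.9 × 10^3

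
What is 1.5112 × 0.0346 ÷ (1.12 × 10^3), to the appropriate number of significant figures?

1.5112 × 0.0346 ÷ (1.12 × 10^3) = 0.0000466852857143…
Multiplication/division keeps the fewest significant figures: 1.5112 → 5 s.f., 0.0346 → 3 s.f., 1.12 × 10^3 → 3 s.f.; limit is 3.
Rounded to 3 significant figures: 4.67 × 10^-5.

4.67 × 10^-5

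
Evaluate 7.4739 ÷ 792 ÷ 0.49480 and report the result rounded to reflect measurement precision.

7.4739 ÷ 792 ÷ 0.49480 = 0.0190718319002…
Multiplication/division keeps the fewest significant figures: 7.4739 → 5 s.f., 792 → 3 s.f., 0.49480 → 5 s.f.; limit is 3.
Rounded to 3 significant figures: 0.0191.

0.0191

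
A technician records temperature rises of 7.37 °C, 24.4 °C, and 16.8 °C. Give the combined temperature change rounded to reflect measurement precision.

7.37 °C + 24.4 °C + 16.8 °C = 48.57 °C.
Addition/subtraction keeps the fewest decimal places: 7.37 → 2 decimal places, 24.4 → 1 decimal place, 16.8 → 1 decimal place; limit is 1.
Rounded to 1 decimal place: 48.6 °C.

48.6 °C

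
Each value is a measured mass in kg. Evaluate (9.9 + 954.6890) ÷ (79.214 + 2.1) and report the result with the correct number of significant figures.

9.9 + 954.6890 = 964.5890, limited to 1 d.p. → 4 s.f.; 79.214 + 2.1 = 81.314, limited to 1 d.p. → 3 s.f.
Carrying full precision, 964.5890 ÷ 81.314 = 11.8625205992…; keep min(4, 3) = 3 s.f.
Rounded to 3 significant figures: 11.9.

11.9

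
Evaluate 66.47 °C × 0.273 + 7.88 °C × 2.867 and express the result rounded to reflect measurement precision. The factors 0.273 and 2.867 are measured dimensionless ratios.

66.47 × 0.273 = 18.14631 → 18.1 °C (3 s.f., last digit at the 10^-1 place).
7.88 × 2.867 = 22.59196 → 22.6 °C (3 s.f., last digit at the 10^-1 place).
Sum: 40.73827 °C; keep the coarser place, 10^-1.
Result: 40.7 °C.

40.7 °C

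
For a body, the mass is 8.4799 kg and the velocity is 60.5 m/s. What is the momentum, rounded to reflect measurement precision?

513 kg·m/s

momentum = 8.4799 kg × 60.5 m/s = 513.03395 kg·m/s.
8.4799 has 5 significant figures; 60.5 has 3.
Division/multiplication keeps the fewest: 3 significant figures.
Rounded: 513 kg·m/s.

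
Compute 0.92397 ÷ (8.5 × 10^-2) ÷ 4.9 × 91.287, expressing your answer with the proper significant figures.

0.92397 ÷ (8.5 × 10^-2) ÷ 4.9 × 91.287 = 202.512483529…
Multiplication/division keeps the fewest significant figures: 0.92397 → 5 s.f., 8.5 × 10^-2 → 2 s.f., 4.9 → 2 s.f., 91.287 → 5 s.f.; limit is 2.
Rounded to 2 significant figures: 2.0 × 10^2.

2.0 × 10^2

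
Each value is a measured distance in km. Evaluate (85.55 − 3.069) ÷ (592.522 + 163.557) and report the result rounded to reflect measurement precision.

0.1091

85.55 − 3.069 = 82.481, limited to 2 d.p. → 4 s.f.; 592.522 + 163.557 = 756.079, limited to 3 d.p. → 6 s.f.
Carrying full precision, 82.481 ÷ 756.079 = 0.109090452188…; keep min(4, 6) = 4 s.f.
Rounded to 4 significant figures: 0.1091.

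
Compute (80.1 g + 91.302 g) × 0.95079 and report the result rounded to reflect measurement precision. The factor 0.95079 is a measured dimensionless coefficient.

163.0 g

80.1 g + 91.302 g = 171.402 g; the sum is limited to 1 decimal place (4 s.f.).
Carrying full precision, 171.402 × 0.95079 = 162.96730758 g; 0.95079 has 5 s.f., so the result keeps min(4, 5) = 4 s.f.
Rounded to 4 significant figures: 163.0 g.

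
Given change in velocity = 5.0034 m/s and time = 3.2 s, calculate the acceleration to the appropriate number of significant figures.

acceleration = 5.0034 m/s ÷ 3.2 s = 1.5635625 m/s².
5.0034 has 5 significant figures; 3.2 has 2.
Division/multiplication keeps the fewest: 2 significant figures.
Rounded: 1.6 m/s².

1.6 m/s²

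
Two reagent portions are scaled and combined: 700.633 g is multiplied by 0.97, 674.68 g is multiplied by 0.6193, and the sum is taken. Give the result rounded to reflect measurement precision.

1.10 × 10^3 g

700.633 × 0.97 = 679.61401 → 6.8 × 10^2 g (2 s.f., last digit at the 10^1 place).
674.68 × 0.6193 = 417.829324 → 417.8 g (4 s.f., last digit at the 10^-1 place).
Sum: 1097.443334 g; keep the coarser place, 10^1.
Result: 1.10 × 10^3 g.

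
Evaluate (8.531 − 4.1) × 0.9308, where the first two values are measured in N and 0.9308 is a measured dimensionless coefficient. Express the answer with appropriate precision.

8.531 N − 4.1 N = 4.431 N; the difference is limited to 1 decimal place (2 s.f.).
Carrying full precision, 4.431 × 0.9308 = 4.1243748 N; 0.9308 has 4 s.f., so the result keeps min(2, 4) = 2 s.f.
Rounded to 2 significant figures: 4.1 N.

4.1 N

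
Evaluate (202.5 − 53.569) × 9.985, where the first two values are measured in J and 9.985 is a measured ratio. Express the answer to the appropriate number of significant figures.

1487 J

202.5 J − 53.569 J = 148.931 J; the difference is limited to 1 decimal place (4 s.f.).
Carrying full precision, 148.931 × 9.985 = 1487.076035 J; 9.985 has 4 s.f., so the result keeps min(4, 4) = 4 s.f.
Rounded to 4 significant figures: 1487 J.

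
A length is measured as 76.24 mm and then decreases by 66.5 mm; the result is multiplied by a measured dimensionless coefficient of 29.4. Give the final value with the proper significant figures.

76.24 mm − 66.5 mm = 9.74 mm; the difference is limited to 1 decimal place (2 s.f.).
Carrying full precision, 9.74 × 29.4 = 286.356 mm; 29.4 has 3 s.f., so the result keeps min(2, 3) = 2 s.f.
Rounded to 2 significant figures: 2.9 × 10² mm.

2.9 × 10² mm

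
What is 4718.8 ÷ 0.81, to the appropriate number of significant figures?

5.8 × 10³

4718.8 ÷ 0.81 = 5825.67901235…
Multiplication/division keeps the fewest significant figures: 4718.8 → 5 s.f., 0.81 → 2 s.f.; limit is 2.
Rounded to 2 significant figures: 5.8 × 10³.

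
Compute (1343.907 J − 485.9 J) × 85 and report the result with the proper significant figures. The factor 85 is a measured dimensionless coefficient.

7.3 × 10^4 J

1343.907 J − 485.9 J = 858.007 J; the difference is limited to 1 decimal place (4 s.f.).
Carrying full precision, 858.007 × 85 = 72930.595 J; 85 has 2 s.f., so the result keeps min(4, 2) = 2 s.f.
Rounded to 2 significant figures: 7.3 × 10^4 J.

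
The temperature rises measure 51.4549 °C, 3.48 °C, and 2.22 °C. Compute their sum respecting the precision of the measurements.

51.4549 °C + 3.48 °C + 2.22 °C = 57.1549 °C.
Addition/subtraction keeps the fewest decimal places: 51.4549 → 4 decimal places, 3.48 → 2 decimal places, 2.22 → 2 decimal places; limit is 2.
Rounded to 2 decimal places: 57.15 °C.

57.15 °C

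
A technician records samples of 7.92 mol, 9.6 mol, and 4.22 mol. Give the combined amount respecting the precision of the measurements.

7.92 mol + 9.6 mol + 4.22 mol = 21.74 mol.
Addition/subtraction keeps the fewest decimal places: 7.92 → 2 decimal places, 9.6 → 1 decimal place, 4.22 → 2 decimal places; limit is 1.
Rounded to 1 decimal place: 21.7 mol.

21.7 mol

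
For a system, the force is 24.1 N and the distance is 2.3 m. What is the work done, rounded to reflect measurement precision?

work done = 24.1 N × 2.3 m = 55.43 J.
24.1 has 3 significant figures; 2.3 has 2.
Division/multiplication keeps the fewest: 2 significant figures.
Rounded: 55 J.

55 J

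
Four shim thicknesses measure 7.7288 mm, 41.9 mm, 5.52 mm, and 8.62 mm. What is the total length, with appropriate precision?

7.7288 mm + 41.9 mm + 5.52 mm + 8.62 mm = 63.7688 mm.
Addition/subtraction keeps the fewest decimal places: 7.7288 → 4 decimal places, 41.9 → 1 decimal place, 5.52 → 2 decimal places, 8.62 → 2 decimal places; limit is 1.
Rounded to 1 decimal place: 63.8 mm.

63.8 mm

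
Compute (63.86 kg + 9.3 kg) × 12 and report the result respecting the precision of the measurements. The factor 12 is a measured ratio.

63.86 kg + 9.3 kg = 73.16 kg; the sum is limited to 1 decimal place (3 s.f.).
Carrying full precision, 73.16 × 12 = 877.92 kg; 12 has 2 s.f., so the result keeps min(3, 2) = 2 s.f.
Rounded to 2 significant figures: 8.8 × 10² kg.

8.8 × 10² kg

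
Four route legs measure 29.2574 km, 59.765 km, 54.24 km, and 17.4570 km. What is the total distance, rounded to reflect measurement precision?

29.2574 km + 59.765 km + 54.24 km + 17.4570 km = 160.7194 km.
Addition/subtraction keeps the fewest decimal places: 29.2574 → 4 decimal places, 59.765 → 3 decimal places, 54.24 → 2 decimal places, 17.4570 → 4 decimal places; limit is 2.
Rounded to 2 decimal places: 160.72 km.

160.72 km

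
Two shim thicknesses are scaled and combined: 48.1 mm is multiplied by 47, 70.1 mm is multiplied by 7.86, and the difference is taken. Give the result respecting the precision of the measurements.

48.1 × 47 = 2260.7 → 2.3 × 10³ mm (2 s.f., last digit at the 10^2 place).
70.1 × 7.86 = 550.986 → 551 mm (3 s.f., last digit at the 10^0 place).
Difference: 1709.714 mm; keep the coarser place, 10^2.
Result: 1.7 × 10³ mm.

1.7 × 10³ mm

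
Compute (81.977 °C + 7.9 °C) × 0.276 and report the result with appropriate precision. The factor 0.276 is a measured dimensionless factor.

24.8 °C

81.977 °C + 7.9 °C = 89.877 °C; the sum is limited to 1 decimal place (3 s.f.).
Carrying full precision, 89.877 × 0.276 = 24.806052 °C; 0.276 has 3 s.f., so the result keeps min(3, 3) = 3 s.f.
Rounded to 3 significant figures: 24.8 °C.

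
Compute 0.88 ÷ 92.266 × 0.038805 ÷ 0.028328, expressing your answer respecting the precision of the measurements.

0.88 ÷ 92.266 × 0.038805 ÷ 0.028328 = 0.0130651004491…
Multiplication/division keeps the fewest significant figures: 0.88 → 2 s.f., 92.266 → 5 s.f., 0.038805 → 5 s.f., 0.028328 → 5 s.f.; limit is 2.
Rounded to 2 significant figures: 0.013.

0.013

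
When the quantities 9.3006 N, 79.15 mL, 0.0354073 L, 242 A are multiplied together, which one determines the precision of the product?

242 A

9.3006 N → 5 s.f.; 79.15 mL → 4 s.f.; 0.0354073 L → 6 s.f.; 242 A → 3 s.f.
The fewest is 3 significant figures, from 242 A.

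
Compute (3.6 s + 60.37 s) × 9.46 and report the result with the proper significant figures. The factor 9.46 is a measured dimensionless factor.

3.6 s + 60.37 s = 63.97 s; the sum is limited to 1 decimal place (3 s.f.).
Carrying full precision, 63.97 × 9.46 = 605.1562 s; 9.46 has 3 s.f., so the result keeps min(3, 3) = 3 s.f.
Rounded to 3 significant figures: 605 s.

605 s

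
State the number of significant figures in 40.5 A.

3

40.5: zeros between nonzero digits are significant.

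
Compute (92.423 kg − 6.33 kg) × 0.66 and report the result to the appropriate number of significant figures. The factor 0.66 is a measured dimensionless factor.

57 kg

92.423 kg − 6.33 kg = 86.093 kg; the difference is limited to 2 decimal places (4 s.f.).
Carrying full precision, 86.093 × 0.66 = 56.82138 kg; 0.66 has 2 s.f., so the result keeps min(4, 2) = 2 s.f.
Rounded to 2 significant figures: 57 kg.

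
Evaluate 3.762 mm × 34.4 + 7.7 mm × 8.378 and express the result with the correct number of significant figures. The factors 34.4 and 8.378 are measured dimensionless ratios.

194 mm

3.762 × 34.4 = 129.4128 → 129 mm (3 s.f., last digit at the 10^0 place).
7.7 × 8.378 = 64.5106 → 65 mm (2 s.f., last digit at the 10^0 place).
Sum: 193.9234 mm; keep the coarser place, 10^0.
Result: 194 mm.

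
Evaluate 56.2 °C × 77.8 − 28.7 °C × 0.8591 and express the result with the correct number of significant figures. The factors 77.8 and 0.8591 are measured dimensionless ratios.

4.35 × 10^3 °C

56.2 × 77.8 = 4372.36 → 4.37 × 10^3 °C (3 s.f., last digit at the 10^1 place).
28.7 × 0.8591 = 24.65617 → 24.7 °C (3 s.f., last digit at the 10^-1 place).
Difference: 4347.70383 °C; keep the coarser place, 10^1.
Result: 4.35 × 10^3 °C.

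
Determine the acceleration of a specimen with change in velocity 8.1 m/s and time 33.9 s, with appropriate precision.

0.24 m/s²

acceleration = 8.1 m/s ÷ 33.9 s = 0.238938053097… m/s².
8.1 has 2 significant figures; 33.9 has 3.
Division/multiplication keeps the fewest: 2 significant figures.
Rounded: 0.24 m/s².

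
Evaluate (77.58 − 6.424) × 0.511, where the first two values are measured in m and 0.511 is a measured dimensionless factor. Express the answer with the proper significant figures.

36.4 m

77.58 m − 6.424 m = 71.156 m; the difference is limited to 2 decimal places (4 s.f.).
Carrying full precision, 71.156 × 0.511 = 36.360716 m; 0.511 has 3 s.f., so the result keeps min(4, 3) = 3 s.f.
Rounded to 3 significant figures: 36.4 m.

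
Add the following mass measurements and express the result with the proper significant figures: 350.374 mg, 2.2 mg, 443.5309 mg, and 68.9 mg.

350.374 mg + 2.2 mg + 443.5309 mg + 68.9 mg = 865.0049 mg.
Addition/subtraction keeps the fewest decimal places: 350.374 → 3 decimal places, 2.2 → 1 decimal place, 443.5309 → 4 decimal places, 68.9 → 1 decimal place; limit is 1.
Rounded to 1 decimal place: 865.0 mg.

865.0 mg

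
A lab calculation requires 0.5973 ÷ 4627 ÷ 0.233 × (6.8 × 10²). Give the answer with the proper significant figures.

0.5973 ÷ 4627 ÷ 0.233 × (6.8 × 10²) = 0.376743707164…
Multiplication/division keeps the fewest significant figures: 0.5973 → 4 s.f., 4627 → 4 s.f., 0.233 → 3 s.f., 6.8 × 10² → 2 s.f.; limit is 2.
Rounded to 2 significant figures: 0.38.

0.38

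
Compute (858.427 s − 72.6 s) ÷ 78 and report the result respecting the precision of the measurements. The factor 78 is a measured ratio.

858.427 s − 72.6 s = 785.827 s; the difference is limited to 1 decimal place (4 s.f.).
Carrying full precision, 785.827 ÷ 78 = 10.0747051282… s; 78 has 2 s.f., so the result keeps min(4, 2) = 2 s.f.
Rounded to 2 significant figures: 1.0 × 10¹ s.

1.0 × 10¹ s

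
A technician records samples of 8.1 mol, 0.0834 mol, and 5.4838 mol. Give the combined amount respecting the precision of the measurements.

8.1 mol + 0.0834 mol + 5.4838 mol = 13.6672 mol.
Addition/subtraction keeps the fewest decimal places: 8.1 → 1 decimal place, 0.0834 → 4 decimal places, 5.4838 → 4 decimal places; limit is 1.
Rounded to 1 decimal place: 13.7 mol.

13.7 mol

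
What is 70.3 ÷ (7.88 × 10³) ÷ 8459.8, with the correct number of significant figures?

1.05 × 10⁻⁶

70.3 ÷ (7.88 × 10³) ÷ 8459.8 = 0.00000105455445719…
Multiplication/division keeps the fewest significant figures: 70.3 → 3 s.f., 7.88 × 10³ → 3 s.f., 8459.8 → 5 s.f.; limit is 3.
Rounded to 3 significant figures: 1.05 × 10⁻⁶.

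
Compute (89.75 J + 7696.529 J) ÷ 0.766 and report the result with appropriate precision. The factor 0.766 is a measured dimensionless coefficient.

1.02 × 10^4 J

89.75 J + 7696.529 J = 7786.279 J; the sum is limited to 2 decimal places (6 s.f.).
Carrying full precision, 7786.279 ÷ 0.766 = 10164.8550914… J; 0.766 has 3 s.f., so the result keeps min(6, 3) = 3 s.f.
Rounded to 3 significant figures: 1.02 × 10^4 J.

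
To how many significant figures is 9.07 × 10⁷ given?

9.07 × 10⁷: in scientific notation every digit of the coefficient is significant.

3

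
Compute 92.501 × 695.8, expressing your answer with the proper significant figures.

92.501 × 695.8 = 64362.1958
Multiplication/division keeps the fewest significant figures: 92.501 → 5 s.f., 695.8 → 4 s.f.; limit is 4.
Rounded to 4 significant figures: 6.436 × 10⁴.

6.436 × 10⁴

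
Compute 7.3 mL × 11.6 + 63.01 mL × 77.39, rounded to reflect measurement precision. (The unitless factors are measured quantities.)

7.3 × 11.6 = 84.68 → 85 mL (2 s.f., last digit at the 10^0 place).
63.01 × 77.39 = 4876.3439 → 4876 mL (4 s.f., last digit at the 10^0 place).
Sum: 4961.0239 mL; keep the coarser place, 10^0.
Result: 4961 mL.

4961 mL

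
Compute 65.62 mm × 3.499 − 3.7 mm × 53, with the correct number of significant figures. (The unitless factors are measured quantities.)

65.62 × 3.499 = 229.60438 → 229.6 mm (4 s.f., last digit at the 10^-1 place).
3.7 × 53 = 196.1 → 2.0 × 10² mm (2 s.f., last digit at the 10^1 place).
Difference: 33.50438 mm; keep the coarser place, 10^1.
Result: 3 × 10¹ mm.

3 × 10¹ mm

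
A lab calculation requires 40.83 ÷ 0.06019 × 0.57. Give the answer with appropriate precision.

40.83 ÷ 0.06019 × 0.57 = 386.660574846…
Multiplication/division keeps the fewest significant figures: 40.83 → 4 s.f., 0.06019 → 4 s.f., 0.57 → 2 s.f.; limit is 2.
Rounded to 2 significant figures: 3.9 × 10^2.

3.9 × 10^2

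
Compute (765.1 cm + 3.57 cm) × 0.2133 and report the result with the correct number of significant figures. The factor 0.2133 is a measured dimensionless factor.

765.1 cm + 3.57 cm = 768.67 cm; the sum is limited to 1 decimal place (4 s.f.).
Carrying full precision, 768.67 × 0.2133 = 163.957311 cm; 0.2133 has 4 s.f., so the result keeps min(4, 4) = 4 s.f.
Rounded to 4 significant figures: 164.0 cm.

164.0 cm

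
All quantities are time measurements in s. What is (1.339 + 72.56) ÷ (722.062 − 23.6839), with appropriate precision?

0.1058

1.339 + 72.56 = 73.899, limited to 2 d.p. → 4 s.f.; 722.062 − 23.6839 = 698.3781, limited to 3 d.p. → 6 s.f.
Carrying full precision, 73.899 ÷ 698.3781 = 0.105815173758…; keep min(4, 6) = 4 s.f.
Rounded to 4 significant figures: 0.1058.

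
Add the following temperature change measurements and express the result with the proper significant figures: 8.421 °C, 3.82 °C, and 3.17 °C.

15.41 °C

8.421 °C + 3.82 °C + 3.17 °C = 15.411 °C.
Addition/subtraction keeps the fewest decimal places: 8.421 → 3 decimal places, 3.82 → 2 decimal places, 3.17 → 2 decimal places; limit is 2.
Rounded to 2 decimal places: 15.41 °C.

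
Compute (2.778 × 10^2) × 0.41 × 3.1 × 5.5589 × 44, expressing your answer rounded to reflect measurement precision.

8.6 × 10^4

(2.778 × 10^2) × 0.41 × 3.1 × 5.5589 × 44 = 86361.3315761…
Multiplication/division keeps the fewest significant figures: 2.778 × 10^2 → 4 s.f., 0.41 → 2 s.f., 3.1 → 2 s.f., 5.5589 → 5 s.f., 44 → 2 s.f.; limit is 2.
Rounded to 2 significant figures: 8.6 × 10^4.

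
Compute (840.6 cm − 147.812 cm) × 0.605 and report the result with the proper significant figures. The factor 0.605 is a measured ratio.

840.6 cm − 147.812 cm = 692.788 cm; the difference is limited to 1 decimal place (4 s.f.).
Carrying full precision, 692.788 × 0.605 = 419.13674 cm; 0.605 has 3 s.f., so the result keeps min(4, 3) = 3 s.f.
Rounded to 3 significant figures: 419 cm.

419 cm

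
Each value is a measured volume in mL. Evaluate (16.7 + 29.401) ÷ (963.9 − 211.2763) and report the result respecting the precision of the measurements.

0.0613

16.7 + 29.401 = 46.101, limited to 1 d.p. → 3 s.f.; 963.9 − 211.2763 = 752.6237, limited to 1 d.p. → 4 s.f.
Carrying full precision, 46.101 ÷ 752.6237 = 0.0612537181596…; keep min(3, 4) = 3 s.f.
Rounded to 3 significant figures: 0.0613.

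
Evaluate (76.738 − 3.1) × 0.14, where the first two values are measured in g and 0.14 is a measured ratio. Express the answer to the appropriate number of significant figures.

76.738 g − 3.1 g = 73.638 g; the difference is limited to 1 decimal place (3 s.f.).
Carrying full precision, 73.638 × 0.14 = 10.30932 g; 0.14 has 2 s.f., so the result keeps min(3, 2) = 2 s.f.
Rounded to 2 significant figures: 10. g.

10. g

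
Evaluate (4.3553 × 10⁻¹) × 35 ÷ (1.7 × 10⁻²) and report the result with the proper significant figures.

(4.3553 × 10⁻¹) × 35 ÷ (1.7 × 10⁻²) = 896.679411765…
Multiplication/division keeps the fewest significant figures: 4.3553 × 10⁻¹ → 5 s.f., 35 → 2 s.f., 1.7 × 10⁻² → 2 s.f.; limit is 2.
Rounded to 2 significant figures: 9.0 × 10².

9.0 × 10²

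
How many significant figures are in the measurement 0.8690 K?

4

0.8690: leading zeros are not significant; trailing zeros after a decimal point are significant.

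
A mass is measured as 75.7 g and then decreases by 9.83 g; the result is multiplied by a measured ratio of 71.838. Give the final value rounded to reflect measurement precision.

4.73 × 10³ g

75.7 g − 9.83 g = 65.87 g; the difference is limited to 1 decimal place (3 s.f.).
Carrying full precision, 65.87 × 71.838 = 4731.96906 g; 71.838 has 5 s.f., so the result keeps min(3, 5) = 3 s.f.
Rounded to 3 significant figures: 4.73 × 10³ g.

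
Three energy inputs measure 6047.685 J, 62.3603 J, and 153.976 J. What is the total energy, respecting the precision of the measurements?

6047.685 J + 62.3603 J + 153.976 J = 6264.0213 J.
Addition/subtraction keeps the fewest decimal places: 6047.685 → 3 decimal places, 62.3603 → 4 decimal places, 153.976 → 3 decimal places; limit is 3.
Rounded to 3 decimal places: 6264.021 J.

6264.021 J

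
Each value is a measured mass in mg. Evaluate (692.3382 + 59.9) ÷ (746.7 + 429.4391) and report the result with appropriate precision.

0.6396

692.3382 + 59.9 = 752.2382, limited to 1 d.p. → 4 s.f.; 746.7 + 429.4391 = 1176.1391, limited to 1 d.p. → 5 s.f.
Carrying full precision, 752.2382 ÷ 1176.1391 = 0.639582682014…; keep min(4, 5) = 4 s.f.
Rounded to 4 significant figures: 0.6396.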